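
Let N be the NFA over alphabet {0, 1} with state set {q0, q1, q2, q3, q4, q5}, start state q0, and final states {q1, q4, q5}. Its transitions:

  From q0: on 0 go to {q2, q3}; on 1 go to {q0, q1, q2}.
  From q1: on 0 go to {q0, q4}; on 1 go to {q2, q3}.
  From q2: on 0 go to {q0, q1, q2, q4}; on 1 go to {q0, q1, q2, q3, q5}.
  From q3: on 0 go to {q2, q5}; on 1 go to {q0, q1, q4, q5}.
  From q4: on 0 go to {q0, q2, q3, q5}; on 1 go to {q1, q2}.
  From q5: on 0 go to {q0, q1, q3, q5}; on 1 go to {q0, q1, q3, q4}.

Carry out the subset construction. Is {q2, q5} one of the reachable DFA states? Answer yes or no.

no

Start state of the DFA: {q0}.
{q0} --0--> {q2, q3}  [new]
{q0} --1--> {q0, q1, q2}  [new]
{q2, q3} --0--> {q0, q1, q2, q4, q5}  [new]
{q2, q3} --1--> {q0, q1, q2, q3, q4, q5}  [new]
{q0, q1, q2} --0--> {q0, q1, q2, q3, q4}  [new]
{q0, q1, q2} --1--> {q0, q1, q2, q3, q5}  [new]
{q0, q1, q2, q4, q5} --0--> {q0, q1, q2, q3, q4, q5}  [seen]
{q0, q1, q2, q4, q5} --1--> {q0, q1, q2, q3, q4, q5}  [seen]
{q0, q1, q2, q3, q4, q5} --0--> {q0, q1, q2, q3, q4, q5}  [seen]
{q0, q1, q2, q3, q4, q5} --1--> {q0, q1, q2, q3, q4, q5}  [seen]
{q0, q1, q2, q3, q4} --0--> {q0, q1, q2, q3, q4, q5}  [seen]
{q0, q1, q2, q3, q4} --1--> {q0, q1, q2, q3, q4, q5}  [seen]
{q0, q1, q2, q3, q5} --0--> {q0, q1, q2, q3, q4, q5}  [seen]
{q0, q1, q2, q3, q5} --1--> {q0, q1, q2, q3, q4, q5}  [seen]
Reachable DFA states: {q0}, {q2, q3}, {q0, q1, q2}, {q0, q1, q2, q4, q5}, {q0, q1, q2, q3, q4, q5}, {q0, q1, q2, q3, q4}, {q0, q1, q2, q3, q5}.
{q2, q5} is not among them.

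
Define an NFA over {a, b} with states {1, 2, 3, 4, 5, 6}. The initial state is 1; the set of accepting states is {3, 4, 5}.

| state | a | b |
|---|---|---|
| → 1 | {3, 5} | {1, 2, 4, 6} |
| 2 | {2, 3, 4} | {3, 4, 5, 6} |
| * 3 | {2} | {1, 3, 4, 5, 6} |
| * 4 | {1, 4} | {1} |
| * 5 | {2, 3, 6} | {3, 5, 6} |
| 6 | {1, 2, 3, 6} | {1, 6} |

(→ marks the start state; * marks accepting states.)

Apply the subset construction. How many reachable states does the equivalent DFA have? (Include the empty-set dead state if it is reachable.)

7

Start state of the DFA: {1}.
{1} --a--> {3, 5}  [new]
{1} --b--> {1, 2, 4, 6}  [new]
{3, 5} --a--> {2, 3, 6}  [new]
{3, 5} --b--> {1, 3, 4, 5, 6}  [new]
{1, 2, 4, 6} --a--> {1, 2, 3, 4, 5, 6}  [new]
{1, 2, 4, 6} --b--> {1, 2, 3, 4, 5, 6}  [seen]
{2, 3, 6} --a--> {1, 2, 3, 4, 6}  [new]
{2, 3, 6} --b--> {1, 3, 4, 5, 6}  [seen]
{1, 3, 4, 5, 6} --a--> {1, 2, 3, 4, 5, 6}  [seen]
{1, 3, 4, 5, 6} --b--> {1, 2, 3, 4, 5, 6}  [seen]
{1, 2, 3, 4, 5, 6} --a--> {1, 2, 3, 4, 5, 6}  [seen]
{1, 2, 3, 4, 5, 6} --b--> {1, 2, 3, 4, 5, 6}  [seen]
{1, 2, 3, 4, 6} --a--> {1, 2, 3, 4, 5, 6}  [seen]
{1, 2, 3, 4, 6} --b--> {1, 2, 3, 4, 5, 6}  [seen]
Reachable DFA states: {1}, {3, 5}, {1, 2, 4, 6}, {2, 3, 6}, {1, 3, 4, 5, 6}, {1, 2, 3, 4, 5, 6}, {1, 2, 3, 4, 6}.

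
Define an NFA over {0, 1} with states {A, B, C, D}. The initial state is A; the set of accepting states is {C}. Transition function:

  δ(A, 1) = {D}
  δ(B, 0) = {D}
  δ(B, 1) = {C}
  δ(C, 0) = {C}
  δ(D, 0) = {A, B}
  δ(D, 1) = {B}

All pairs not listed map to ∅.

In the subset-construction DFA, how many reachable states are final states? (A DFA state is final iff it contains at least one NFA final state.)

3

Start state of the DFA: {A}.
{A} --0--> ∅  [new]
{A} --1--> {D}  [new]
∅ --0--> ∅  [seen]
∅ --1--> ∅  [seen]
{D} --0--> {A, B}  [new]
{D} --1--> {B}  [new]
{A, B} --0--> {D}  [seen]
{A, B} --1--> {C, D}  [new]
{B} --0--> {D}  [seen]
{B} --1--> {C}  [new]
{C, D} --0--> {A, B, C}  [new]
{C, D} --1--> {B}  [seen]
{C} --0--> {C}  [seen]
{C} --1--> ∅  [seen]
{A, B, C} --0--> {C, D}  [seen]
{A, B, C} --1--> {C, D}  [seen]
Reachable DFA states: {A}, ∅, {D}, {A, B}, {B}, {C, D}, {C}, {A, B, C}.
Accepting DFA states (contain an NFA accepting state): {C, D}, {C}, {A, B, C}.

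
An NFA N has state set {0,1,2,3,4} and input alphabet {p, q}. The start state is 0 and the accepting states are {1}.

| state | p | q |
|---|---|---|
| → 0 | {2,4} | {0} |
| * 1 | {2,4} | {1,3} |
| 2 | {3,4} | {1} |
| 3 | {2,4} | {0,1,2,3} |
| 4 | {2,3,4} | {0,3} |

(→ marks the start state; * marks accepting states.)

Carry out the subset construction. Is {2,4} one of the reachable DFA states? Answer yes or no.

yes

Start state of the DFA: {0}.
{0} --p--> {2,4}  [new]
{0} --q--> {0}  [seen]
{2,4} --p--> {2,3,4}  [new]
{2,4} --q--> {0,1,3}  [new]
{2,3,4} --p--> {2,3,4}  [seen]
{2,3,4} --q--> {0,1,2,3}  [new]
{0,1,3} --p--> {2,4}  [seen]
{0,1,3} --q--> {0,1,2,3}  [seen]
{0,1,2,3} --p--> {2,3,4}  [seen]
{0,1,2,3} --q--> {0,1,2,3}  [seen]
Reachable DFA states: {0}, {2,4}, {2,3,4}, {0,1,3}, {0,1,2,3}.
{2,4} is among them.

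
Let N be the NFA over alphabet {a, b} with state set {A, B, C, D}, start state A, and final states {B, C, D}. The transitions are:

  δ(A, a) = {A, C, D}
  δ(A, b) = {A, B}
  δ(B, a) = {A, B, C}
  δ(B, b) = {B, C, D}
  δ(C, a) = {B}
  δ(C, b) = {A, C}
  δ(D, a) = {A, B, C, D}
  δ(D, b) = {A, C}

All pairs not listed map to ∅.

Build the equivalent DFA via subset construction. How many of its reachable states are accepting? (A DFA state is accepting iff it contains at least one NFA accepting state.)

Start state of the DFA: {A}.
{A} --a--> {A, C, D}  [new]
{A} --b--> {A, B}  [new]
{A, C, D} --a--> {A, B, C, D}  [new]
{A, C, D} --b--> {A, B, C}  [new]
{A, B} --a--> {A, B, C, D}  [seen]
{A, B} --b--> {A, B, C, D}  [seen]
{A, B, C, D} --a--> {A, B, C, D}  [seen]
{A, B, C, D} --b--> {A, B, C, D}  [seen]
{A, B, C} --a--> {A, B, C, D}  [seen]
{A, B, C} --b--> {A, B, C, D}  [seen]
Reachable DFA states: {A}, {A, C, D}, {A, B}, {A, B, C, D}, {A, B, C}.
Accepting DFA states (contain an NFA accepting state): {A, C, D}, {A, B}, {A, B, C, D}, {A, B, C}.

4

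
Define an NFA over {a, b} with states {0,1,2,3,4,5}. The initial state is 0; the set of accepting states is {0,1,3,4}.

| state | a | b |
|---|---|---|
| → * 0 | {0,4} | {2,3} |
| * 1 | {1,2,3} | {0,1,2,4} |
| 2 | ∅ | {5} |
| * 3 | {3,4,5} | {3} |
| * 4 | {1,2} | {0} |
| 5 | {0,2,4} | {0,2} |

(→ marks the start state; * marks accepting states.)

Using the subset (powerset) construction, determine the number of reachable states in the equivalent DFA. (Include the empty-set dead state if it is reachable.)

13

Start state of the DFA: {0}.
{0} --a--> {0,4}  [new]
{0} --b--> {2,3}  [new]
{0,4} --a--> {0,1,2,4}  [new]
{0,4} --b--> {0,2,3}  [new]
{2,3} --a--> {3,4,5}  [new]
{2,3} --b--> {3,5}  [new]
{0,1,2,4} --a--> {0,1,2,3,4}  [new]
{0,1,2,4} --b--> {0,1,2,3,4,5}  [new]
{0,2,3} --a--> {0,3,4,5}  [new]
{0,2,3} --b--> {2,3,5}  [new]
{3,4,5} --a--> {0,1,2,3,4,5}  [seen]
{3,4,5} --b--> {0,2,3}  [seen]
{3,5} --a--> {0,2,3,4,5}  [new]
{3,5} --b--> {0,2,3}  [seen]
{0,1,2,3,4} --a--> {0,1,2,3,4,5}  [seen]
{0,1,2,3,4} --b--> {0,1,2,3,4,5}  [seen]
{0,1,2,3,4,5} --a--> {0,1,2,3,4,5}  [seen]
{0,1,2,3,4,5} --b--> {0,1,2,3,4,5}  [seen]
{0,3,4,5} --a--> {0,1,2,3,4,5}  [seen]
{0,3,4,5} --b--> {0,2,3}  [seen]
{2,3,5} --a--> {0,2,3,4,5}  [seen]
{2,3,5} --b--> {0,2,3,5}  [new]
{0,2,3,4,5} --a--> {0,1,2,3,4,5}  [seen]
{0,2,3,4,5} --b--> {0,2,3,5}  [seen]
{0,2,3,5} --a--> {0,2,3,4,5}  [seen]
{0,2,3,5} --b--> {0,2,3,5}  [seen]
Reachable DFA states: {0}, {0,4}, {2,3}, {0,1,2,4}, {0,2,3}, {3,4,5}, {3,5}, {0,1,2,3,4}, {0,1,2,3,4,5}, {0,3,4,5}, {2,3,5}, {0,2,3,4,5}, {0,2,3,5}.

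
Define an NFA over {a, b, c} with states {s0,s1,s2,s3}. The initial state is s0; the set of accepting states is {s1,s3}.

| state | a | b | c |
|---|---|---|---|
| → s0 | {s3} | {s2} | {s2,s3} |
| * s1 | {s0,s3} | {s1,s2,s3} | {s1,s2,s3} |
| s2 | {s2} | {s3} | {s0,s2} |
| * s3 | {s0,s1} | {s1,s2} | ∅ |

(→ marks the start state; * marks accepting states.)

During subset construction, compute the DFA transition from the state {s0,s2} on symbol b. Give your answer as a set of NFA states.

δ(s0,b) = {s2}; δ(s2,b) = {s3}.
Union: {s2,s3}.

{s2,s3}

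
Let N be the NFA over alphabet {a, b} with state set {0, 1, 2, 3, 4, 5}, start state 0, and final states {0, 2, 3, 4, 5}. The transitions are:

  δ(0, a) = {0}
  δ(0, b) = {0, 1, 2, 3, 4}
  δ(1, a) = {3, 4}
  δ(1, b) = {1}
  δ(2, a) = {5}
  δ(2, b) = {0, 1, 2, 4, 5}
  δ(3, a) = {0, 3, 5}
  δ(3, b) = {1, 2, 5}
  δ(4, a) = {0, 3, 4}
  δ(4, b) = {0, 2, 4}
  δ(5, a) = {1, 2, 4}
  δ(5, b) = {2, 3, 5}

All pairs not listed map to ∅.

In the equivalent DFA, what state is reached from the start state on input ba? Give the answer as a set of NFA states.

Start: {0}.
δ(0,b) = {0, 1, 2, 3, 4}.
Union: {0, 1, 2, 3, 4}.
After b: {0, 1, 2, 3, 4}.
δ(0,a) = {0}; δ(1,a) = {3, 4}; δ(2,a) = {5}; δ(3,a) = {0, 3, 5}; δ(4,a) = {0, 3, 4}.
Union: {0, 3, 4, 5}.
After a: {0, 3, 4, 5}.

{0, 3, 4, 5}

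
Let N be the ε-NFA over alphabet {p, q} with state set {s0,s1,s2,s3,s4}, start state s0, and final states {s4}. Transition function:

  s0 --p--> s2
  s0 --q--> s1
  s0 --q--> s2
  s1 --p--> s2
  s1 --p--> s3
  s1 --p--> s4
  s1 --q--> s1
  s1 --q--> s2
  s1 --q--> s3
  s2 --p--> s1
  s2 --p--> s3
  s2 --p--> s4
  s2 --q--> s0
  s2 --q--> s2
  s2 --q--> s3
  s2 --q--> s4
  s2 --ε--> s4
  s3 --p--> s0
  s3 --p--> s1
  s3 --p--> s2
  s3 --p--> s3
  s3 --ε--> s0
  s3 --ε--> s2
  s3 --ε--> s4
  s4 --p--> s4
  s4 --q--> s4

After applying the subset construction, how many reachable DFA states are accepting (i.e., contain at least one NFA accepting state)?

Start state of the DFA: {s0} (ε-closure of the NFA start).
{s0} --p--> {s2,s4}  [new]
{s0} --q--> {s1,s2,s4}  [new]
{s2,s4} --p--> {s0,s1,s2,s3,s4}  [new]
{s2,s4} --q--> {s0,s2,s3,s4}  [new]
{s1,s2,s4} --p--> {s0,s1,s2,s3,s4}  [seen]
{s1,s2,s4} --q--> {s0,s1,s2,s3,s4}  [seen]
{s0,s1,s2,s3,s4} --p--> {s0,s1,s2,s3,s4}  [seen]
{s0,s1,s2,s3,s4} --q--> {s0,s1,s2,s3,s4}  [seen]
{s0,s2,s3,s4} --p--> {s0,s1,s2,s3,s4}  [seen]
{s0,s2,s3,s4} --q--> {s0,s1,s2,s3,s4}  [seen]
Reachable DFA states: {s0}, {s2,s4}, {s1,s2,s4}, {s0,s1,s2,s3,s4}, {s0,s2,s3,s4}.
Accepting DFA states (contain an NFA accepting state): {s2,s4}, {s1,s2,s4}, {s0,s1,s2,s3,s4}, {s0,s2,s3,s4}.

4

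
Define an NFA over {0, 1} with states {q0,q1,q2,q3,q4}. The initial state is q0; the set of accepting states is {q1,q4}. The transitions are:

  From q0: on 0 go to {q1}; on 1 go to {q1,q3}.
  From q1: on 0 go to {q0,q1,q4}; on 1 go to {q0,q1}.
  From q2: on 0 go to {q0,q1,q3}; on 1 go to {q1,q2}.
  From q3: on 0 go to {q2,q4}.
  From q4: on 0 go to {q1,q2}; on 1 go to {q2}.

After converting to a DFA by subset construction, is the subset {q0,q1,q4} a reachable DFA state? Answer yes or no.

Start state of the DFA: {q0}.
{q0} --0--> {q1}  [new]
{q0} --1--> {q1,q3}  [new]
{q1} --0--> {q0,q1,q4}  [new]
{q1} --1--> {q0,q1}  [new]
{q1,q3} --0--> {q0,q1,q2,q4}  [new]
{q1,q3} --1--> {q0,q1}  [seen]
{q0,q1,q4} --0--> {q0,q1,q2,q4}  [seen]
{q0,q1,q4} --1--> {q0,q1,q2,q3}  [new]
{q0,q1} --0--> {q0,q1,q4}  [seen]
{q0,q1} --1--> {q0,q1,q3}  [new]
{q0,q1,q2,q4} --0--> {q0,q1,q2,q3,q4}  [new]
{q0,q1,q2,q4} --1--> {q0,q1,q2,q3}  [seen]
{q0,q1,q2,q3} --0--> {q0,q1,q2,q3,q4}  [seen]
{q0,q1,q2,q3} --1--> {q0,q1,q2,q3}  [seen]
{q0,q1,q3} --0--> {q0,q1,q2,q4}  [seen]
{q0,q1,q3} --1--> {q0,q1,q3}  [seen]
{q0,q1,q2,q3,q4} --0--> {q0,q1,q2,q3,q4}  [seen]
{q0,q1,q2,q3,q4} --1--> {q0,q1,q2,q3}  [seen]
Reachable DFA states: {q0}, {q1}, {q1,q3}, {q0,q1,q4}, {q0,q1}, {q0,q1,q2,q4}, {q0,q1,q2,q3}, {q0,q1,q3}, {q0,q1,q2,q3,q4}.
{q0,q1,q4} is among them.

yes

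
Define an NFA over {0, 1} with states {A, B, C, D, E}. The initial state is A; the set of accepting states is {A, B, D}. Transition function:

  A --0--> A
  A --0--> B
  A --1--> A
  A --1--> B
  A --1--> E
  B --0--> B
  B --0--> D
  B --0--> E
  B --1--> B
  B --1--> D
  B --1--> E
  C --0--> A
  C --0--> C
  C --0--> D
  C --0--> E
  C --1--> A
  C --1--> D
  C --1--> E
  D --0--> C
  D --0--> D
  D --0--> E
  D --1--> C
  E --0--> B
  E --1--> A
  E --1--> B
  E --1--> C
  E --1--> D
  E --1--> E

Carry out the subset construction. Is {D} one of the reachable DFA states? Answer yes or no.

Start state of the DFA: {A}.
{A} --0--> {A, B}  [new]
{A} --1--> {A, B, E}  [new]
{A, B} --0--> {A, B, D, E}  [new]
{A, B} --1--> {A, B, D, E}  [seen]
{A, B, E} --0--> {A, B, D, E}  [seen]
{A, B, E} --1--> {A, B, C, D, E}  [new]
{A, B, D, E} --0--> {A, B, C, D, E}  [seen]
{A, B, D, E} --1--> {A, B, C, D, E}  [seen]
{A, B, C, D, E} --0--> {A, B, C, D, E}  [seen]
{A, B, C, D, E} --1--> {A, B, C, D, E}  [seen]
Reachable DFA states: {A}, {A, B}, {A, B, E}, {A, B, D, E}, {A, B, C, D, E}.
{D} is not among them.

no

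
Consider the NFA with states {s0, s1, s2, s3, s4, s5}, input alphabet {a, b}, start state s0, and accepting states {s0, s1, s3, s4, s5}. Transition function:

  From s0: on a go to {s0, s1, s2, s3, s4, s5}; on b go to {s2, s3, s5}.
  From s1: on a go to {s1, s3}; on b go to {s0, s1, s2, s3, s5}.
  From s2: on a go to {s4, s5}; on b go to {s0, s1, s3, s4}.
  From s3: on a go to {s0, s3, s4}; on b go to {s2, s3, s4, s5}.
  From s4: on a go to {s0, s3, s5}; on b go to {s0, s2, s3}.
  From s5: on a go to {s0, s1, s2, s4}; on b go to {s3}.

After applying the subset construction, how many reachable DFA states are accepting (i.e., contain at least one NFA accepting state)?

3

Start state of the DFA: {s0}.
{s0} --a--> {s0, s1, s2, s3, s4, s5}  [new]
{s0} --b--> {s2, s3, s5}  [new]
{s0, s1, s2, s3, s4, s5} --a--> {s0, s1, s2, s3, s4, s5}  [seen]
{s0, s1, s2, s3, s4, s5} --b--> {s0, s1, s2, s3, s4, s5}  [seen]
{s2, s3, s5} --a--> {s0, s1, s2, s3, s4, s5}  [seen]
{s2, s3, s5} --b--> {s0, s1, s2, s3, s4, s5}  [seen]
Reachable DFA states: {s0}, {s0, s1, s2, s3, s4, s5}, {s2, s3, s5}.
Accepting DFA states (contain an NFA accepting state): {s0}, {s0, s1, s2, s3, s4, s5}, {s2, s3, s5}.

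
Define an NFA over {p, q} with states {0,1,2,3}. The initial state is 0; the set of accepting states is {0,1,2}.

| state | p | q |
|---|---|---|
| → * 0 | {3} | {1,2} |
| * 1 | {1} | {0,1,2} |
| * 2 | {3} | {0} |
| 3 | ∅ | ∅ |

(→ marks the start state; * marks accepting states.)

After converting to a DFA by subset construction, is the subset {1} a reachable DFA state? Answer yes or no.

yes

Start state of the DFA: {0}.
{0} --p--> {3}  [new]
{0} --q--> {1,2}  [new]
{3} --p--> ∅  [new]
{3} --q--> ∅  [seen]
{1,2} --p--> {1,3}  [new]
{1,2} --q--> {0,1,2}  [new]
∅ --p--> ∅  [seen]
∅ --q--> ∅  [seen]
{1,3} --p--> {1}  [new]
{1,3} --q--> {0,1,2}  [seen]
{0,1,2} --p--> {1,3}  [seen]
{0,1,2} --q--> {0,1,2}  [seen]
{1} --p--> {1}  [seen]
{1} --q--> {0,1,2}  [seen]
Reachable DFA states: {0}, {3}, {1,2}, ∅, {1,3}, {0,1,2}, {1}.
{1} is among them.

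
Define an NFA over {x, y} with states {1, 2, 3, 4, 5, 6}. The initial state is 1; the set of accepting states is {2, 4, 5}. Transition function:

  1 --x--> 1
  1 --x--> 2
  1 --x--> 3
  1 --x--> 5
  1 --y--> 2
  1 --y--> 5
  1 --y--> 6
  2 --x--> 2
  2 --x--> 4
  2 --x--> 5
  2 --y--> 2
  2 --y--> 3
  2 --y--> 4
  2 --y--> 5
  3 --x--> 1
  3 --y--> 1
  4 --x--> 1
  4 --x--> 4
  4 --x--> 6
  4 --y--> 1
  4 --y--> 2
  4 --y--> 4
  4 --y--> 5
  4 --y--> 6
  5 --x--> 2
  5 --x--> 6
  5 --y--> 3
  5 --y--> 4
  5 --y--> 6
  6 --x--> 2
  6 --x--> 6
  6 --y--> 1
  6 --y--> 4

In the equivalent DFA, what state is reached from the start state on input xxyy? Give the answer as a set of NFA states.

{1, 2, 3, 4, 5, 6}

Start: {1}.
δ(1,x) = {1, 2, 3, 5}.
Union: {1, 2, 3, 5}.
After x: {1, 2, 3, 5}.
δ(1,x) = {1, 2, 3, 5}; δ(2,x) = {2, 4, 5}; δ(3,x) = {1}; δ(5,x) = {2, 6}.
Union: {1, 2, 3, 4, 5, 6}.
After x: {1, 2, 3, 4, 5, 6}.
δ(1,y) = {2, 5, 6}; δ(2,y) = {2, 3, 4, 5}; δ(3,y) = {1}; δ(4,y) = {1, 2, 4, 5, 6}; δ(5,y) = {3, 4, 6}; δ(6,y) = {1, 4}.
Union: {1, 2, 3, 4, 5, 6}.
After y: {1, 2, 3, 4, 5, 6}.
δ(1,y) = {2, 5, 6}; δ(2,y) = {2, 3, 4, 5}; δ(3,y) = {1}; δ(4,y) = {1, 2, 4, 5, 6}; δ(5,y) = {3, 4, 6}; δ(6,y) = {1, 4}.
Union: {1, 2, 3, 4, 5, 6}.
After y: {1, 2, 3, 4, 5, 6}.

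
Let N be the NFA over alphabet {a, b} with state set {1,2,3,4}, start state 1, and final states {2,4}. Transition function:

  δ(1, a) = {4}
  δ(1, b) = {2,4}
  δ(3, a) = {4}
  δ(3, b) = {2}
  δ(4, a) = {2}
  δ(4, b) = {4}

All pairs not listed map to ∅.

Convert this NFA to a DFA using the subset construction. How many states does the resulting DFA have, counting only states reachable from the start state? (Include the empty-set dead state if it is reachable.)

Start state of the DFA: {1}.
{1} --a--> {4}  [new]
{1} --b--> {2,4}  [new]
{4} --a--> {2}  [new]
{4} --b--> {4}  [seen]
{2,4} --a--> {2}  [seen]
{2,4} --b--> {4}  [seen]
{2} --a--> ∅  [new]
{2} --b--> ∅  [seen]
∅ --a--> ∅  [seen]
∅ --b--> ∅  [seen]
Reachable DFA states: {1}, {4}, {2,4}, {2}, ∅.

5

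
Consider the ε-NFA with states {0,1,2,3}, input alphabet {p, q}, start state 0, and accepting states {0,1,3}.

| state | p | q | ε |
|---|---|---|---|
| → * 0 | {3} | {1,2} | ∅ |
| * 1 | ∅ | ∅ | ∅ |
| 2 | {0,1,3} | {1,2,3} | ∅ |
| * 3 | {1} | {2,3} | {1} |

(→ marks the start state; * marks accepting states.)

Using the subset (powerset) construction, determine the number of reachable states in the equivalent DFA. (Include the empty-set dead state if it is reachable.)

Start state of the DFA: {0} (ε-closure of the NFA start).
{0} --p--> {1,3}  [new]
{0} --q--> {1,2}  [new]
{1,3} --p--> {1}  [new]
{1,3} --q--> {1,2,3}  [new]
{1,2} --p--> {0,1,3}  [new]
{1,2} --q--> {1,2,3}  [seen]
{1} --p--> ∅  [new]
{1} --q--> ∅  [seen]
{1,2,3} --p--> {0,1,3}  [seen]
{1,2,3} --q--> {1,2,3}  [seen]
{0,1,3} --p--> {1,3}  [seen]
{0,1,3} --q--> {1,2,3}  [seen]
∅ --p--> ∅  [seen]
∅ --q--> ∅  [seen]
Reachable DFA states: {0}, {1,3}, {1,2}, {1}, {1,2,3}, {0,1,3}, ∅.

7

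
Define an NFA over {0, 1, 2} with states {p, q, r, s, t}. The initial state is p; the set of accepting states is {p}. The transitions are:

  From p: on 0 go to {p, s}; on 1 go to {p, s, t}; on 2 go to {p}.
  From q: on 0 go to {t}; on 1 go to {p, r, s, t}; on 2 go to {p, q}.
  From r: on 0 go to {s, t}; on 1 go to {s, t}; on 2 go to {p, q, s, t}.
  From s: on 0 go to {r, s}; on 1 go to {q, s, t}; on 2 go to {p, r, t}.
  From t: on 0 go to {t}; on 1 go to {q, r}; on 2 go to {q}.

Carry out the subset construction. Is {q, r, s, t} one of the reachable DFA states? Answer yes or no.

Start state of the DFA: {p}.
{p} --0--> {p, s}  [new]
{p} --1--> {p, s, t}  [new]
{p} --2--> {p}  [seen]
{p, s} --0--> {p, r, s}  [new]
{p, s} --1--> {p, q, s, t}  [new]
{p, s} --2--> {p, r, t}  [new]
{p, s, t} --0--> {p, r, s, t}  [new]
{p, s, t} --1--> {p, q, r, s, t}  [new]
{p, s, t} --2--> {p, q, r, t}  [new]
{p, r, s} --0--> {p, r, s, t}  [seen]
{p, r, s} --1--> {p, q, s, t}  [seen]
{p, r, s} --2--> {p, q, r, s, t}  [seen]
{p, q, s, t} --0--> {p, r, s, t}  [seen]
{p, q, s, t} --1--> {p, q, r, s, t}  [seen]
{p, q, s, t} --2--> {p, q, r, t}  [seen]
{p, r, t} --0--> {p, s, t}  [seen]
{p, r, t} --1--> {p, q, r, s, t}  [seen]
{p, r, t} --2--> {p, q, s, t}  [seen]
{p, r, s, t} --0--> {p, r, s, t}  [seen]
{p, r, s, t} --1--> {p, q, r, s, t}  [seen]
{p, r, s, t} --2--> {p, q, r, s, t}  [seen]
{p, q, r, s, t} --0--> {p, r, s, t}  [seen]
{p, q, r, s, t} --1--> {p, q, r, s, t}  [seen]
{p, q, r, s, t} --2--> {p, q, r, s, t}  [seen]
{p, q, r, t} --0--> {p, s, t}  [seen]
{p, q, r, t} --1--> {p, q, r, s, t}  [seen]
{p, q, r, t} --2--> {p, q, s, t}  [seen]
Reachable DFA states: {p}, {p, s}, {p, s, t}, {p, r, s}, {p, q, s, t}, {p, r, t}, {p, r, s, t}, {p, q, r, s, t}, {p, q, r, t}.
{q, r, s, t} is not among them.

no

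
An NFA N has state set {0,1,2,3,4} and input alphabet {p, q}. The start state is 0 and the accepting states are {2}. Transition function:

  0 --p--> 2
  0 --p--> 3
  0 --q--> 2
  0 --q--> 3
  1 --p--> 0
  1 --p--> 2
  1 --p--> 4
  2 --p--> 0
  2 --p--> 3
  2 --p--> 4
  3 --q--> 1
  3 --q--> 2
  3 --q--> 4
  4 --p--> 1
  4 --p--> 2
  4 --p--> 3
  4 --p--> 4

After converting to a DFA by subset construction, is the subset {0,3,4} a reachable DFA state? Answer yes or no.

yes

Start state of the DFA: {0}.
{0} --p--> {2,3}  [new]
{0} --q--> {2,3}  [seen]
{2,3} --p--> {0,3,4}  [new]
{2,3} --q--> {1,2,4}  [new]
{0,3,4} --p--> {1,2,3,4}  [new]
{0,3,4} --q--> {1,2,3,4}  [seen]
{1,2,4} --p--> {0,1,2,3,4}  [new]
{1,2,4} --q--> ∅  [new]
{1,2,3,4} --p--> {0,1,2,3,4}  [seen]
{1,2,3,4} --q--> {1,2,4}  [seen]
{0,1,2,3,4} --p--> {0,1,2,3,4}  [seen]
{0,1,2,3,4} --q--> {1,2,3,4}  [seen]
∅ --p--> ∅  [seen]
∅ --q--> ∅  [seen]
Reachable DFA states: {0}, {2,3}, {0,3,4}, {1,2,4}, {1,2,3,4}, {0,1,2,3,4}, ∅.
{0,3,4} is among them.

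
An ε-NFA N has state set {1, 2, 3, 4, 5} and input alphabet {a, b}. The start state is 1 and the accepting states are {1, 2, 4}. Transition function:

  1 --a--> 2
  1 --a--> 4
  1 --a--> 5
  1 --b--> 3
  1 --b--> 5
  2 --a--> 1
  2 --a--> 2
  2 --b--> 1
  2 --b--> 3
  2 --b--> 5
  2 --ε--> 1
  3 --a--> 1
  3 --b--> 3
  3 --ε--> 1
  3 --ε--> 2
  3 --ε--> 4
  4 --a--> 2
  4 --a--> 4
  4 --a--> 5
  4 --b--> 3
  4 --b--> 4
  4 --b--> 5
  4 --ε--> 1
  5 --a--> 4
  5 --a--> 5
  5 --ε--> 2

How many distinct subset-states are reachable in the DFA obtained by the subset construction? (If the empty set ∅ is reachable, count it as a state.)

Start state of the DFA: {1} (ε-closure of the NFA start).
{1} --a--> {1, 2, 4, 5}  [new]
{1} --b--> {1, 2, 3, 4, 5}  [new]
{1, 2, 4, 5} --a--> {1, 2, 4, 5}  [seen]
{1, 2, 4, 5} --b--> {1, 2, 3, 4, 5}  [seen]
{1, 2, 3, 4, 5} --a--> {1, 2, 4, 5}  [seen]
{1, 2, 3, 4, 5} --b--> {1, 2, 3, 4, 5}  [seen]
Reachable DFA states: {1}, {1, 2, 4, 5}, {1, 2, 3, 4, 5}.

3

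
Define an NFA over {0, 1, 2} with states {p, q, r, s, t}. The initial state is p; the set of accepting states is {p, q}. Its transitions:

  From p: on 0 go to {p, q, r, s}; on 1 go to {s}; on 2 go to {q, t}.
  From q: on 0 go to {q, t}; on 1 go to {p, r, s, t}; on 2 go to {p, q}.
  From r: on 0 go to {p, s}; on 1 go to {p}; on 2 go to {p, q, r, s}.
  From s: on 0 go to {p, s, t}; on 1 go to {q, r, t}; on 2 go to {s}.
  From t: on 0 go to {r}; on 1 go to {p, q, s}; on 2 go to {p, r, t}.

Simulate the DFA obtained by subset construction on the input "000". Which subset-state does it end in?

Start: {p}.
δ(p,0) = {p, q, r, s}.
Union: {p, q, r, s}.
After 0: {p, q, r, s}.
δ(p,0) = {p, q, r, s}; δ(q,0) = {q, t}; δ(r,0) = {p, s}; δ(s,0) = {p, s, t}.
Union: {p, q, r, s, t}.
After 0: {p, q, r, s, t}.
δ(p,0) = {p, q, r, s}; δ(q,0) = {q, t}; δ(r,0) = {p, s}; δ(s,0) = {p, s, t}; δ(t,0) = {r}.
Union: {p, q, r, s, t}.
After 0: {p, q, r, s, t}.

{p, q, r, s, t}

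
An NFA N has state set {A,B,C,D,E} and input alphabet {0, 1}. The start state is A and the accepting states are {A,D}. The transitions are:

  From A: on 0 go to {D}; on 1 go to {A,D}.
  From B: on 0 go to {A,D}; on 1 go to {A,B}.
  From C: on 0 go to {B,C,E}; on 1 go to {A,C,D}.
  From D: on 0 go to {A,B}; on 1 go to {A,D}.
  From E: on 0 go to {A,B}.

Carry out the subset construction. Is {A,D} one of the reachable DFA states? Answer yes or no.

Start state of the DFA: {A}.
{A} --0--> {D}  [new]
{A} --1--> {A,D}  [new]
{D} --0--> {A,B}  [new]
{D} --1--> {A,D}  [seen]
{A,D} --0--> {A,B,D}  [new]
{A,D} --1--> {A,D}  [seen]
{A,B} --0--> {A,D}  [seen]
{A,B} --1--> {A,B,D}  [seen]
{A,B,D} --0--> {A,B,D}  [seen]
{A,B,D} --1--> {A,B,D}  [seen]
Reachable DFA states: {A}, {D}, {A,D}, {A,B}, {A,B,D}.
{A,D} is among them.

yes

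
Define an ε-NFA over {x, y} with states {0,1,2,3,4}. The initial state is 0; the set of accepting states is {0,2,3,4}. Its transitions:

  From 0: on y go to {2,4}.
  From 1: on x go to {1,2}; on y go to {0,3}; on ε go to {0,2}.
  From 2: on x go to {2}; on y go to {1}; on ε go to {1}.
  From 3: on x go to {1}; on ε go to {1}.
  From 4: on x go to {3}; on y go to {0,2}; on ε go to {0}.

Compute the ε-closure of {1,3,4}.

{0,1,2,3,4}

Begin with {1,3,4}.
1 →ε {0,2}; add 0, 2.
ε-closure = {0,1,2,3,4}.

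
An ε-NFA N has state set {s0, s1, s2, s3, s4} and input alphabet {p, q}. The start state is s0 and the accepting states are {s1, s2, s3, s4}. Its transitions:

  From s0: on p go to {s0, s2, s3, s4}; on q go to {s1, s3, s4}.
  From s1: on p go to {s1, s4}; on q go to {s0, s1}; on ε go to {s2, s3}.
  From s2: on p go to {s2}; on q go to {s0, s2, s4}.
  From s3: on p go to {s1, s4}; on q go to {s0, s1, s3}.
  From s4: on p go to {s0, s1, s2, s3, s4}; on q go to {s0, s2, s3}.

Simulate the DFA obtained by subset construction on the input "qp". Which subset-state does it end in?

{s0, s1, s2, s3, s4}

Start: {s0}.
δ(s0,q) = {s1, s3, s4}.
Union: {s1, s3, s4}.
ε-closure gives {s1, s2, s3, s4}.
After q: {s1, s2, s3, s4}.
δ(s1,p) = {s1, s4}; δ(s2,p) = {s2}; δ(s3,p) = {s1, s4}; δ(s4,p) = {s0, s1, s2, s3, s4}.
Union: {s0, s1, s2, s3, s4}.
After p: {s0, s1, s2, s3, s4}.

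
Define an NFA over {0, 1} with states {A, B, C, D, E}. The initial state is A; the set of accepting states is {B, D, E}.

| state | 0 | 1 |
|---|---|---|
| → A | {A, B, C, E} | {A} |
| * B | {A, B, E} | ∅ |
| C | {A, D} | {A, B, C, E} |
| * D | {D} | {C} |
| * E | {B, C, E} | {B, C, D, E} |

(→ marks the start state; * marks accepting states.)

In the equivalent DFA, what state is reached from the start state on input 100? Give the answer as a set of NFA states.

{A, B, C, D, E}

Start: {A}.
δ(A,1) = {A}.
Union: {A}.
After 1: {A}.
δ(A,0) = {A, B, C, E}.
Union: {A, B, C, E}.
After 0: {A, B, C, E}.
δ(A,0) = {A, B, C, E}; δ(B,0) = {A, B, E}; δ(C,0) = {A, D}; δ(E,0) = {B, C, E}.
Union: {A, B, C, D, E}.
After 0: {A, B, C, D, E}.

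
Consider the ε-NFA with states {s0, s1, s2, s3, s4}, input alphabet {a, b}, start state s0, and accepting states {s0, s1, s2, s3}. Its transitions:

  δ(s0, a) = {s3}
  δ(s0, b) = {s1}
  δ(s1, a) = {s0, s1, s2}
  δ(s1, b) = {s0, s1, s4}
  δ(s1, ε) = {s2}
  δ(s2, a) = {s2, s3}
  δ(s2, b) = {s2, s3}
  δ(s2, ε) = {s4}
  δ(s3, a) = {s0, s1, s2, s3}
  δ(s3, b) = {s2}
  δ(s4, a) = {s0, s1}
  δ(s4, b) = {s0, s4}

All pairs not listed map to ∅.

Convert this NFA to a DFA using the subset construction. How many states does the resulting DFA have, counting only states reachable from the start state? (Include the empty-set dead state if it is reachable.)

Start state of the DFA: {s0} (ε-closure of the NFA start).
{s0} --a--> {s3}  [new]
{s0} --b--> {s1, s2, s4}  [new]
{s3} --a--> {s0, s1, s2, s3, s4}  [new]
{s3} --b--> {s2, s4}  [new]
{s1, s2, s4} --a--> {s0, s1, s2, s3, s4}  [seen]
{s1, s2, s4} --b--> {s0, s1, s2, s3, s4}  [seen]
{s0, s1, s2, s3, s4} --a--> {s0, s1, s2, s3, s4}  [seen]
{s0, s1, s2, s3, s4} --b--> {s0, s1, s2, s3, s4}  [seen]
{s2, s4} --a--> {s0, s1, s2, s3, s4}  [seen]
{s2, s4} --b--> {s0, s2, s3, s4}  [new]
{s0, s2, s3, s4} --a--> {s0, s1, s2, s3, s4}  [seen]
{s0, s2, s3, s4} --b--> {s0, s1, s2, s3, s4}  [seen]
Reachable DFA states: {s0}, {s3}, {s1, s2, s4}, {s0, s1, s2, s3, s4}, {s2, s4}, {s0, s2, s3, s4}.

6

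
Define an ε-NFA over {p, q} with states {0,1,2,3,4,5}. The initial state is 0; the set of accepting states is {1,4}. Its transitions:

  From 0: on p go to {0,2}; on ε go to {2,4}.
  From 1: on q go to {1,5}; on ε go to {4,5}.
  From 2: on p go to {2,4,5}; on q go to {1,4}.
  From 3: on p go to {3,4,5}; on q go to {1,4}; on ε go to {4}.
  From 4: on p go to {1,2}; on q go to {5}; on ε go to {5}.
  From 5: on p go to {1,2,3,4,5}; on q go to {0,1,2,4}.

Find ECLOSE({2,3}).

{2,3,4,5}

Begin with {2,3}.
3 →ε {4}; add 4.
4 →ε {5}; add 5.
ε-closure = {2,3,4,5}.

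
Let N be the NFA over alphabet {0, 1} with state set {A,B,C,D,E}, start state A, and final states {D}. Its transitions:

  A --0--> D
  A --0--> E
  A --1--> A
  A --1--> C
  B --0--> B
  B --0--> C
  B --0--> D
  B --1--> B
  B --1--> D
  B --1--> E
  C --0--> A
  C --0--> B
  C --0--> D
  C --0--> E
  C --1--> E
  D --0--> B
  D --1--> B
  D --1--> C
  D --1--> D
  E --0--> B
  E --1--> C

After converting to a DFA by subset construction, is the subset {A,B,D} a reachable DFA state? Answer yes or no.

Start state of the DFA: {A}.
{A} --0--> {D,E}  [new]
{A} --1--> {A,C}  [new]
{D,E} --0--> {B}  [new]
{D,E} --1--> {B,C,D}  [new]
{A,C} --0--> {A,B,D,E}  [new]
{A,C} --1--> {A,C,E}  [new]
{B} --0--> {B,C,D}  [seen]
{B} --1--> {B,D,E}  [new]
{B,C,D} --0--> {A,B,C,D,E}  [new]
{B,C,D} --1--> {B,C,D,E}  [new]
{A,B,D,E} --0--> {B,C,D,E}  [seen]
{A,B,D,E} --1--> {A,B,C,D,E}  [seen]
{A,C,E} --0--> {A,B,D,E}  [seen]
{A,C,E} --1--> {A,C,E}  [seen]
{B,D,E} --0--> {B,C,D}  [seen]
{B,D,E} --1--> {B,C,D,E}  [seen]
{A,B,C,D,E} --0--> {A,B,C,D,E}  [seen]
{A,B,C,D,E} --1--> {A,B,C,D,E}  [seen]
{B,C,D,E} --0--> {A,B,C,D,E}  [seen]
{B,C,D,E} --1--> {B,C,D,E}  [seen]
Reachable DFA states: {A}, {D,E}, {A,C}, {B}, {B,C,D}, {A,B,D,E}, {A,C,E}, {B,D,E}, {A,B,C,D,E}, {B,C,D,E}.
{A,B,D} is not among them.

no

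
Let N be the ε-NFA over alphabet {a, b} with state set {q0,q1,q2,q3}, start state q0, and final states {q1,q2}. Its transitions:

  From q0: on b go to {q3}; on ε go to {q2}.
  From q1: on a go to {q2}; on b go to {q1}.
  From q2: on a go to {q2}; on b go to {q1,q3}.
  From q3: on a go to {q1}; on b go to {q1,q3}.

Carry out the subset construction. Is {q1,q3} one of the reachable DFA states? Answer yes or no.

Start state of the DFA: {q0,q2} (ε-closure of the NFA start).
{q0,q2} --a--> {q2}  [new]
{q0,q2} --b--> {q1,q3}  [new]
{q2} --a--> {q2}  [seen]
{q2} --b--> {q1,q3}  [seen]
{q1,q3} --a--> {q1,q2}  [new]
{q1,q3} --b--> {q1,q3}  [seen]
{q1,q2} --a--> {q2}  [seen]
{q1,q2} --b--> {q1,q3}  [seen]
Reachable DFA states: {q0,q2}, {q2}, {q1,q3}, {q1,q2}.
{q1,q3} is among them.

yes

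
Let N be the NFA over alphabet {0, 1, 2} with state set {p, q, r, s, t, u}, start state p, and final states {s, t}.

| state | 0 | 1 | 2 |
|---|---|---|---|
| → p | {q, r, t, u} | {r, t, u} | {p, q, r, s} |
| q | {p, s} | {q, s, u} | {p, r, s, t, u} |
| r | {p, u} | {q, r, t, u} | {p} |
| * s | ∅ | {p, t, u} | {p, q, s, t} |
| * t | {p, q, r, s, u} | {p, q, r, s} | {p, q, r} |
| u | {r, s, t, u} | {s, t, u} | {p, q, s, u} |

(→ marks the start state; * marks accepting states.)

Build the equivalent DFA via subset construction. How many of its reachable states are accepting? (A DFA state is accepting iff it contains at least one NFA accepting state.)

Start state of the DFA: {p}.
{p} --0--> {q, r, t, u}  [new]
{p} --1--> {r, t, u}  [new]
{p} --2--> {p, q, r, s}  [new]
{q, r, t, u} --0--> {p, q, r, s, t, u}  [new]
{q, r, t, u} --1--> {p, q, r, s, t, u}  [seen]
{q, r, t, u} --2--> {p, q, r, s, t, u}  [seen]
{r, t, u} --0--> {p, q, r, s, t, u}  [seen]
{r, t, u} --1--> {p, q, r, s, t, u}  [seen]
{r, t, u} --2--> {p, q, r, s, u}  [new]
{p, q, r, s} --0--> {p, q, r, s, t, u}  [seen]
{p, q, r, s} --1--> {p, q, r, s, t, u}  [seen]
{p, q, r, s} --2--> {p, q, r, s, t, u}  [seen]
{p, q, r, s, t, u} --0--> {p, q, r, s, t, u}  [seen]
{p, q, r, s, t, u} --1--> {p, q, r, s, t, u}  [seen]
{p, q, r, s, t, u} --2--> {p, q, r, s, t, u}  [seen]
{p, q, r, s, u} --0--> {p, q, r, s, t, u}  [seen]
{p, q, r, s, u} --1--> {p, q, r, s, t, u}  [seen]
{p, q, r, s, u} --2--> {p, q, r, s, t, u}  [seen]
Reachable DFA states: {p}, {q, r, t, u}, {r, t, u}, {p, q, r, s}, {p, q, r, s, t, u}, {p, q, r, s, u}.
Accepting DFA states (contain an NFA accepting state): {q, r, t, u}, {r, t, u}, {p, q, r, s}, {p, q, r, s, t, u}, {p, q, r, s, u}.

5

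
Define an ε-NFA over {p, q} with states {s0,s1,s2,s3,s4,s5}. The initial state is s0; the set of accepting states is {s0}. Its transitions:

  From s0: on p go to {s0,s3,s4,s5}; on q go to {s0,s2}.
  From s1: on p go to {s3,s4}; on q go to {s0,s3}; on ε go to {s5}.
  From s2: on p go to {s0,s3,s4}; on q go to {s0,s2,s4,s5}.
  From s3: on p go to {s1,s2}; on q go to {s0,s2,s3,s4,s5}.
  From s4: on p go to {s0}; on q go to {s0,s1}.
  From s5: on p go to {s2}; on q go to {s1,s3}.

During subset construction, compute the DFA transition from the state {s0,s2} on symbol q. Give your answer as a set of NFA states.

δ(s0,q) = {s0,s2}; δ(s2,q) = {s0,s2,s4,s5}.
Union: {s0,s2,s4,s5}.

{s0,s2,s4,s5}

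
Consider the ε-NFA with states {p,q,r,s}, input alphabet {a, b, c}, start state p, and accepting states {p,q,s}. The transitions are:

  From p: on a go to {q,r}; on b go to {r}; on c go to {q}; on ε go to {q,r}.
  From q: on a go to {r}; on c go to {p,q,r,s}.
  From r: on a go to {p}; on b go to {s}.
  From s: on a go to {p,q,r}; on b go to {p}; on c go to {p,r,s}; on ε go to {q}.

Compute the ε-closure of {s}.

Begin with {s}.
s →ε {q}; add q.
ε-closure = {q,s}.

{q,s}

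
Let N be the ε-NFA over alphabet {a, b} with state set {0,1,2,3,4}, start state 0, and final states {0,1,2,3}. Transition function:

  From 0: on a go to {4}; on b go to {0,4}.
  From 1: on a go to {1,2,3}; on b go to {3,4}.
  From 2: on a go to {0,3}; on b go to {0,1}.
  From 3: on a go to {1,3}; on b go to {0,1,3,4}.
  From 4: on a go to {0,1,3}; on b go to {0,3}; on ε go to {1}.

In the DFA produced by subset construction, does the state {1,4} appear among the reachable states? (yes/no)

Start state of the DFA: {0} (ε-closure of the NFA start).
{0} --a--> {1,4}  [new]
{0} --b--> {0,1,4}  [new]
{1,4} --a--> {0,1,2,3}  [new]
{1,4} --b--> {0,1,3,4}  [new]
{0,1,4} --a--> {0,1,2,3,4}  [new]
{0,1,4} --b--> {0,1,3,4}  [seen]
{0,1,2,3} --a--> {0,1,2,3,4}  [seen]
{0,1,2,3} --b--> {0,1,3,4}  [seen]
{0,1,3,4} --a--> {0,1,2,3,4}  [seen]
{0,1,3,4} --b--> {0,1,3,4}  [seen]
{0,1,2,3,4} --a--> {0,1,2,3,4}  [seen]
{0,1,2,3,4} --b--> {0,1,3,4}  [seen]
Reachable DFA states: {0}, {1,4}, {0,1,4}, {0,1,2,3}, {0,1,3,4}, {0,1,2,3,4}.
{1,4} is among them.

yes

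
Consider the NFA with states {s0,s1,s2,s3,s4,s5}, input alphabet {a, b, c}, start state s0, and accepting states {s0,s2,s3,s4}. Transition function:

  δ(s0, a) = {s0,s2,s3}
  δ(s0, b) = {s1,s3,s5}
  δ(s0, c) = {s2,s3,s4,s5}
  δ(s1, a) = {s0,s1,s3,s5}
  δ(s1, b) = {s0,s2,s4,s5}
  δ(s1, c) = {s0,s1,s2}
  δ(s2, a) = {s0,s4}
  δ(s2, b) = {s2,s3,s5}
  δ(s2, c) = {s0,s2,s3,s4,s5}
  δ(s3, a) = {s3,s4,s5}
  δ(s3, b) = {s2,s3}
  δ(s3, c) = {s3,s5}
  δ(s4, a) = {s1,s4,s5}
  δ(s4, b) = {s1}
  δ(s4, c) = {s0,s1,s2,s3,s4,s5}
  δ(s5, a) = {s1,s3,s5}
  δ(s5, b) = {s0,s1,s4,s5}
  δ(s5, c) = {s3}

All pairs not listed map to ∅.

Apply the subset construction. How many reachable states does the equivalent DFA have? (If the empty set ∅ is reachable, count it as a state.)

9

Start state of the DFA: {s0}.
{s0} --a--> {s0,s2,s3}  [new]
{s0} --b--> {s1,s3,s5}  [new]
{s0} --c--> {s2,s3,s4,s5}  [new]
{s0,s2,s3} --a--> {s0,s2,s3,s4,s5}  [new]
{s0,s2,s3} --b--> {s1,s2,s3,s5}  [new]
{s0,s2,s3} --c--> {s0,s2,s3,s4,s5}  [seen]
{s1,s3,s5} --a--> {s0,s1,s3,s4,s5}  [new]
{s1,s3,s5} --b--> {s0,s1,s2,s3,s4,s5}  [new]
{s1,s3,s5} --c--> {s0,s1,s2,s3,s5}  [new]
{s2,s3,s4,s5} --a--> {s0,s1,s3,s4,s5}  [seen]
{s2,s3,s4,s5} --b--> {s0,s1,s2,s3,s4,s5}  [seen]
{s2,s3,s4,s5} --c--> {s0,s1,s2,s3,s4,s5}  [seen]
{s0,s2,s3,s4,s5} --a--> {s0,s1,s2,s3,s4,s5}  [seen]
{s0,s2,s3,s4,s5} --b--> {s0,s1,s2,s3,s4,s5}  [seen]
{s0,s2,s3,s4,s5} --c--> {s0,s1,s2,s3,s4,s5}  [seen]
{s1,s2,s3,s5} --a--> {s0,s1,s3,s4,s5}  [seen]
{s1,s2,s3,s5} --b--> {s0,s1,s2,s3,s4,s5}  [seen]
{s1,s2,s3,s5} --c--> {s0,s1,s2,s3,s4,s5}  [seen]
{s0,s1,s3,s4,s5} --a--> {s0,s1,s2,s3,s4,s5}  [seen]
{s0,s1,s3,s4,s5} --b--> {s0,s1,s2,s3,s4,s5}  [seen]
{s0,s1,s3,s4,s5} --c--> {s0,s1,s2,s3,s4,s5}  [seen]
{s0,s1,s2,s3,s4,s5} --a--> {s0,s1,s2,s3,s4,s5}  [seen]
{s0,s1,s2,s3,s4,s5} --b--> {s0,s1,s2,s3,s4,s5}  [seen]
{s0,s1,s2,s3,s4,s5} --c--> {s0,s1,s2,s3,s4,s5}  [seen]
{s0,s1,s2,s3,s5} --a--> {s0,s1,s2,s3,s4,s5}  [seen]
{s0,s1,s2,s3,s5} --b--> {s0,s1,s2,s3,s4,s5}  [seen]
{s0,s1,s2,s3,s5} --c--> {s0,s1,s2,s3,s4,s5}  [seen]
Reachable DFA states: {s0}, {s0,s2,s3}, {s1,s3,s5}, {s2,s3,s4,s5}, {s0,s2,s3,s4,s5}, {s1,s2,s3,s5}, {s0,s1,s3,s4,s5}, {s0,s1,s2,s3,s4,s5}, {s0,s1,s2,s3,s5}.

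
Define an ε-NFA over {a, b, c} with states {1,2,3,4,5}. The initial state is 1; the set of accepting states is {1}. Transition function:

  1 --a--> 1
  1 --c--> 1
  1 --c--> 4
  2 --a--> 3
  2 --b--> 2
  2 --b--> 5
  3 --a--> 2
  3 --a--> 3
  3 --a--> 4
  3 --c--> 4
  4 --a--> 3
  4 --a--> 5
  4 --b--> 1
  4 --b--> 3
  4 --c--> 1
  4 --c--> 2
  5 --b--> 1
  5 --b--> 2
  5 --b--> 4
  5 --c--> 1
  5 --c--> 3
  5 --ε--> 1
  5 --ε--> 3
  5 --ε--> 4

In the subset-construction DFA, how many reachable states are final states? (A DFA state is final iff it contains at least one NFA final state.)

7

Start state of the DFA: {1} (ε-closure of the NFA start).
{1} --a--> {1}  [seen]
{1} --b--> ∅  [new]
{1} --c--> {1,4}  [new]
∅ --a--> ∅  [seen]
∅ --b--> ∅  [seen]
∅ --c--> ∅  [seen]
{1,4} --a--> {1,3,4,5}  [new]
{1,4} --b--> {1,3}  [new]
{1,4} --c--> {1,2,4}  [new]
{1,3,4,5} --a--> {1,2,3,4,5}  [new]
{1,3,4,5} --b--> {1,2,3,4}  [new]
{1,3,4,5} --c--> {1,2,3,4}  [seen]
{1,3} --a--> {1,2,3,4}  [seen]
{1,3} --b--> ∅  [seen]
{1,3} --c--> {1,4}  [seen]
{1,2,4} --a--> {1,3,4,5}  [seen]
{1,2,4} --b--> {1,2,3,4,5}  [seen]
{1,2,4} --c--> {1,2,4}  [seen]
{1,2,3,4,5} --a--> {1,2,3,4,5}  [seen]
{1,2,3,4,5} --b--> {1,2,3,4,5}  [seen]
{1,2,3,4,5} --c--> {1,2,3,4}  [seen]
{1,2,3,4} --a--> {1,2,3,4,5}  [seen]
{1,2,3,4} --b--> {1,2,3,4,5}  [seen]
{1,2,3,4} --c--> {1,2,4}  [seen]
Reachable DFA states: {1}, ∅, {1,4}, {1,3,4,5}, {1,3}, {1,2,4}, {1,2,3,4,5}, {1,2,3,4}.
Accepting DFA states (contain an NFA accepting state): {1}, {1,4}, {1,3,4,5}, {1,3}, {1,2,4}, {1,2,3,4,5}, {1,2,3,4}.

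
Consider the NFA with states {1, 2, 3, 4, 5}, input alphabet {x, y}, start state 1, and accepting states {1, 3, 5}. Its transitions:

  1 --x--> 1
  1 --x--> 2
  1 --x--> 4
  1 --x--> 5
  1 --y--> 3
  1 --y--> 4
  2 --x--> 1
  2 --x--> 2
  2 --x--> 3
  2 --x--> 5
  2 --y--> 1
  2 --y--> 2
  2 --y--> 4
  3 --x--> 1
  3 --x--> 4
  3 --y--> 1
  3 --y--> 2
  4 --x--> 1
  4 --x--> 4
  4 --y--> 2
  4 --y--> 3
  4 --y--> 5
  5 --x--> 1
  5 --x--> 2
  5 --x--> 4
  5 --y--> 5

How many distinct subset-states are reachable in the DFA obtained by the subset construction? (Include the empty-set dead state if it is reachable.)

Start state of the DFA: {1}.
{1} --x--> {1, 2, 4, 5}  [new]
{1} --y--> {3, 4}  [new]
{1, 2, 4, 5} --x--> {1, 2, 3, 4, 5}  [new]
{1, 2, 4, 5} --y--> {1, 2, 3, 4, 5}  [seen]
{3, 4} --x--> {1, 4}  [new]
{3, 4} --y--> {1, 2, 3, 5}  [new]
{1, 2, 3, 4, 5} --x--> {1, 2, 3, 4, 5}  [seen]
{1, 2, 3, 4, 5} --y--> {1, 2, 3, 4, 5}  [seen]
{1, 4} --x--> {1, 2, 4, 5}  [seen]
{1, 4} --y--> {2, 3, 4, 5}  [new]
{1, 2, 3, 5} --x--> {1, 2, 3, 4, 5}  [seen]
{1, 2, 3, 5} --y--> {1, 2, 3, 4, 5}  [seen]
{2, 3, 4, 5} --x--> {1, 2, 3, 4, 5}  [seen]
{2, 3, 4, 5} --y--> {1, 2, 3, 4, 5}  [seen]
Reachable DFA states: {1}, {1, 2, 4, 5}, {3, 4}, {1, 2, 3, 4, 5}, {1, 4}, {1, 2, 3, 5}, {2, 3, 4, 5}.

7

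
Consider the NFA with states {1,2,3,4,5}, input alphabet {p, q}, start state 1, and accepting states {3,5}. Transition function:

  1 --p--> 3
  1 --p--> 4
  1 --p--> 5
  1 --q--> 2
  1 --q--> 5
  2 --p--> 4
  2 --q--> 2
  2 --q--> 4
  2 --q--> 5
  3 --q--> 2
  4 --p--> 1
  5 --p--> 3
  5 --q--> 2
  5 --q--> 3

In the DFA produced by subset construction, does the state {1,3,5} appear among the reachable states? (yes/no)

no

Start state of the DFA: {1}.
{1} --p--> {3,4,5}  [new]
{1} --q--> {2,5}  [new]
{3,4,5} --p--> {1,3}  [new]
{3,4,5} --q--> {2,3}  [new]
{2,5} --p--> {3,4}  [new]
{2,5} --q--> {2,3,4,5}  [new]
{1,3} --p--> {3,4,5}  [seen]
{1,3} --q--> {2,5}  [seen]
{2,3} --p--> {4}  [new]
{2,3} --q--> {2,4,5}  [new]
{3,4} --p--> {1}  [seen]
{3,4} --q--> {2}  [new]
{2,3,4,5} --p--> {1,3,4}  [new]
{2,3,4,5} --q--> {2,3,4,5}  [seen]
{4} --p--> {1}  [seen]
{4} --q--> ∅  [new]
{2,4,5} --p--> {1,3,4}  [seen]
{2,4,5} --q--> {2,3,4,5}  [seen]
{2} --p--> {4}  [seen]
{2} --q--> {2,4,5}  [seen]
{1,3,4} --p--> {1,3,4,5}  [new]
{1,3,4} --q--> {2,5}  [seen]
∅ --p--> ∅  [seen]
∅ --q--> ∅  [seen]
{1,3,4,5} --p--> {1,3,4,5}  [seen]
{1,3,4,5} --q--> {2,3,5}  [new]
{2,3,5} --p--> {3,4}  [seen]
{2,3,5} --q--> {2,3,4,5}  [seen]
Reachable DFA states: {1}, {3,4,5}, {2,5}, {1,3}, {2,3}, {3,4}, {2,3,4,5}, {4}, {2,4,5}, {2}, {1,3,4}, ∅, {1,3,4,5}, {2,3,5}.
{1,3,5} is not among them.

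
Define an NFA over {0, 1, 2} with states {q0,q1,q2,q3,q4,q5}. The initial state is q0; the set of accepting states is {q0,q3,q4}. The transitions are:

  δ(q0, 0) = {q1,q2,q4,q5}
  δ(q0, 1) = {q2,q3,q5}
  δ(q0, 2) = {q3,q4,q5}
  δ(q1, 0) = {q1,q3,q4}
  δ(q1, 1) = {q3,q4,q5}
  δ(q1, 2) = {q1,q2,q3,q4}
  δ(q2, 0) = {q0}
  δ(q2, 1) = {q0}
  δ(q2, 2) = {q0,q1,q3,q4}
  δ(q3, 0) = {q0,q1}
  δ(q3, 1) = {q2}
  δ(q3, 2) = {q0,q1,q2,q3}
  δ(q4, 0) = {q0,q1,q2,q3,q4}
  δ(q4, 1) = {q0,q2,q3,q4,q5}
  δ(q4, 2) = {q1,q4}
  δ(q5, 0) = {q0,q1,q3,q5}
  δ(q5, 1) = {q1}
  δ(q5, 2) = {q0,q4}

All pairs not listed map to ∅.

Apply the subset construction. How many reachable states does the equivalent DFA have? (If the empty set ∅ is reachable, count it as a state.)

Start state of the DFA: {q0}.
{q0} --0--> {q1,q2,q4,q5}  [new]
{q0} --1--> {q2,q3,q5}  [new]
{q0} --2--> {q3,q4,q5}  [new]
{q1,q2,q4,q5} --0--> {q0,q1,q2,q3,q4,q5}  [new]
{q1,q2,q4,q5} --1--> {q0,q1,q2,q3,q4,q5}  [seen]
{q1,q2,q4,q5} --2--> {q0,q1,q2,q3,q4}  [new]
{q2,q3,q5} --0--> {q0,q1,q3,q5}  [new]
{q2,q3,q5} --1--> {q0,q1,q2}  [new]
{q2,q3,q5} --2--> {q0,q1,q2,q3,q4}  [seen]
{q3,q4,q5} --0--> {q0,q1,q2,q3,q4,q5}  [seen]
{q3,q4,q5} --1--> {q0,q1,q2,q3,q4,q5}  [seen]
{q3,q4,q5} --2--> {q0,q1,q2,q3,q4}  [seen]
{q0,q1,q2,q3,q4,q5} --0--> {q0,q1,q2,q3,q4,q5}  [seen]
{q0,q1,q2,q3,q4,q5} --1--> {q0,q1,q2,q3,q4,q5}  [seen]
{q0,q1,q2,q3,q4,q5} --2--> {q0,q1,q2,q3,q4,q5}  [seen]
{q0,q1,q2,q3,q4} --0--> {q0,q1,q2,q3,q4,q5}  [seen]
{q0,q1,q2,q3,q4} --1--> {q0,q2,q3,q4,q5}  [new]
{q0,q1,q2,q3,q4} --2--> {q0,q1,q2,q3,q4,q5}  [seen]
{q0,q1,q3,q5} --0--> {q0,q1,q2,q3,q4,q5}  [seen]
{q0,q1,q3,q5} --1--> {q1,q2,q3,q4,q5}  [new]
{q0,q1,q3,q5} --2--> {q0,q1,q2,q3,q4,q5}  [seen]
{q0,q1,q2} --0--> {q0,q1,q2,q3,q4,q5}  [seen]
{q0,q1,q2} --1--> {q0,q2,q3,q4,q5}  [seen]
{q0,q1,q2} --2--> {q0,q1,q2,q3,q4,q5}  [seen]
{q0,q2,q3,q4,q5} --0--> {q0,q1,q2,q3,q4,q5}  [seen]
{q0,q2,q3,q4,q5} --1--> {q0,q1,q2,q3,q4,q5}  [seen]
{q0,q2,q3,q4,q5} --2--> {q0,q1,q2,q3,q4,q5}  [seen]
{q1,q2,q3,q4,q5} --0--> {q0,q1,q2,q3,q4,q5}  [seen]
{q1,q2,q3,q4,q5} --1--> {q0,q1,q2,q3,q4,q5}  [seen]
{q1,q2,q3,q4,q5} --2--> {q0,q1,q2,q3,q4}  [seen]
Reachable DFA states: {q0}, {q1,q2,q4,q5}, {q2,q3,q5}, {q3,q4,q5}, {q0,q1,q2,q3,q4,q5}, {q0,q1,q2,q3,q4}, {q0,q1,q3,q5}, {q0,q1,q2}, {q0,q2,q3,q4,q5}, {q1,q2,q3,q4,q5}.

10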